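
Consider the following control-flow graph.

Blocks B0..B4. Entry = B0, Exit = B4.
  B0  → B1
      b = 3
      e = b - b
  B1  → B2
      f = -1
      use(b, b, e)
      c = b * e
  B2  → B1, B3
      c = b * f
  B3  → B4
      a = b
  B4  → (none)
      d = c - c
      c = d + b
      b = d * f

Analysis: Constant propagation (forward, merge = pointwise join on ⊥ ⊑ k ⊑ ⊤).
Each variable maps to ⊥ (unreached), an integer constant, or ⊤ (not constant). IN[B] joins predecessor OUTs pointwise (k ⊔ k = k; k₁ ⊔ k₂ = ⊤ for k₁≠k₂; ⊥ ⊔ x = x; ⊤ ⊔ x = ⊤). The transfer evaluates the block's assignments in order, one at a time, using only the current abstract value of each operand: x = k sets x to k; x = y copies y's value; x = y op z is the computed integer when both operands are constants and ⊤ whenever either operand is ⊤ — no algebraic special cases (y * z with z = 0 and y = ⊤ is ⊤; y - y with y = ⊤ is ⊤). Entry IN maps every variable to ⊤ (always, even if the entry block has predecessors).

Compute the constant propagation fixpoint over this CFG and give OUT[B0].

Answer: {a: ⊤, b: 3, c: ⊤, d: ⊤, e: 0, f: ⊤}

Trace:
Converged values:
  B0: | IN=(all ⊤) | OUT={b:3, e:0; rest ⊤}
  B1: | IN={b:3, e:0; rest ⊤} | OUT={b:3, c:0, e:0, f:-1; rest ⊤}
  B2: | IN={b:3, c:0, e:0, f:-1; rest ⊤} | OUT={b:3, c:-3, e:0, f:-1; rest ⊤}
  B3: | IN={b:3, c:-3, e:0, f:-1; rest ⊤} | OUT={a:3, b:3, c:-3, e:0, f:-1; rest ⊤}
  B4: | IN={a:3, b:3, c:-3, e:0, f:-1; rest ⊤} | OUT={a:3, b:0, c:3, d:0, e:0, f:-1; rest ⊤}

B0 is the boundary node: IN[B0] = {a: ⊤, b: ⊤, c: ⊤, d: ⊤, e: ⊤, f: ⊤}
Applying B0's transfer function to that IN value gives OUT[B0] (row B0 above).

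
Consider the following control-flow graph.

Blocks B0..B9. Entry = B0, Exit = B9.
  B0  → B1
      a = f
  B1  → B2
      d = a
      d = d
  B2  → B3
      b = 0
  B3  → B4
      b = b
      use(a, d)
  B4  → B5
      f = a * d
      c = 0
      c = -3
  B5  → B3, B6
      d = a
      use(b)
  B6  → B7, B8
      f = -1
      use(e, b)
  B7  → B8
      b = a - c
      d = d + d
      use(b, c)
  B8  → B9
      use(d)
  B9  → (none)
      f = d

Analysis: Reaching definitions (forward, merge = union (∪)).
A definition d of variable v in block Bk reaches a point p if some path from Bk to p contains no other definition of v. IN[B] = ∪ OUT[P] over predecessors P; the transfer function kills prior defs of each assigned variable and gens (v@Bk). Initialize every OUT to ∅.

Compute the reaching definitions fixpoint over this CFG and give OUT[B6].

Answer: {a@B0, b@B3, c@B4, d@B5, f@B6}

Trace:
Per-block solution:
  B0: | IN={} | OUT={a@B0}
  B1: | IN={a@B0} | OUT={a@B0, d@B1}
  B2: | IN={a@B0, d@B1} | OUT={a@B0, b@B2, d@B1}
  B3: | IN={a@B0, b@B2, b@B3, c@B4, d@B1, d@B5, f@B4} | OUT={a@B0, b@B3, c@B4, d@B1, d@B5, f@B4}
  B4: | IN={a@B0, b@B3, c@B4, d@B1, d@B5, f@B4} | OUT={a@B0, b@B3, c@B4, d@B1, d@B5, f@B4}
  B5: | IN={a@B0, b@B3, c@B4, d@B1, d@B5, f@B4} | OUT={a@B0, b@B3, c@B4, d@B5, f@B4}
  B6: | IN={a@B0, b@B3, c@B4, d@B5, f@B4} | OUT={a@B0, b@B3, c@B4, d@B5, f@B6}
  B7: | IN={a@B0, b@B3, c@B4, d@B5, f@B6} | OUT={a@B0, b@B7, c@B4, d@B7, f@B6}
  B8: | IN={a@B0, b@B3, b@B7, c@B4, d@B5, d@B7, f@B6} | OUT={a@B0, b@B3, b@B7, c@B4, d@B5, d@B7, f@B6}
  B9: | IN={a@B0, b@B3, b@B7, c@B4, d@B5, d@B7, f@B6} | OUT={a@B0, b@B3, b@B7, c@B4, d@B5, d@B7, f@B9}

Merge at B6: IN[B6] = OUT[B5] = {a@B0, b@B3, c@B4, d@B5, f@B4}
Applying B6's transfer function to that IN value gives OUT[B6] (row B6 above).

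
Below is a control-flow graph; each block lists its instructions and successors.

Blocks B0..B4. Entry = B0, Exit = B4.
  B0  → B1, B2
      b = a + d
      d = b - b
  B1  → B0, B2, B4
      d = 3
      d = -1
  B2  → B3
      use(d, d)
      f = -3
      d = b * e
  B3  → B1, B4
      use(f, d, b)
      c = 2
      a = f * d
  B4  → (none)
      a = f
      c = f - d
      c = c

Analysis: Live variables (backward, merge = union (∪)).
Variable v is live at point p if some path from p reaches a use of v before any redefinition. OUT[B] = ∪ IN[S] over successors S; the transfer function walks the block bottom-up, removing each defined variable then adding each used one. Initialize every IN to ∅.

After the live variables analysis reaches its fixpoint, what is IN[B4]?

Answer: {d, f}

Working:
Per-block solution:
  B0:  IN={a, d, e, f}  OUT={a, b, d, e, f}
  B1:  IN={a, b, e, f}  OUT={a, b, d, e, f}
  B2:  IN={b, d, e}  OUT={b, d, e, f}
  B3:  IN={b, d, e, f}  OUT={a, b, d, e, f}
  B4:  IN={d, f}  OUT={}

B4 is the boundary node: OUT[B4] = {}
Applying B4's transfer function to that OUT value gives IN[B4] (row B4 above).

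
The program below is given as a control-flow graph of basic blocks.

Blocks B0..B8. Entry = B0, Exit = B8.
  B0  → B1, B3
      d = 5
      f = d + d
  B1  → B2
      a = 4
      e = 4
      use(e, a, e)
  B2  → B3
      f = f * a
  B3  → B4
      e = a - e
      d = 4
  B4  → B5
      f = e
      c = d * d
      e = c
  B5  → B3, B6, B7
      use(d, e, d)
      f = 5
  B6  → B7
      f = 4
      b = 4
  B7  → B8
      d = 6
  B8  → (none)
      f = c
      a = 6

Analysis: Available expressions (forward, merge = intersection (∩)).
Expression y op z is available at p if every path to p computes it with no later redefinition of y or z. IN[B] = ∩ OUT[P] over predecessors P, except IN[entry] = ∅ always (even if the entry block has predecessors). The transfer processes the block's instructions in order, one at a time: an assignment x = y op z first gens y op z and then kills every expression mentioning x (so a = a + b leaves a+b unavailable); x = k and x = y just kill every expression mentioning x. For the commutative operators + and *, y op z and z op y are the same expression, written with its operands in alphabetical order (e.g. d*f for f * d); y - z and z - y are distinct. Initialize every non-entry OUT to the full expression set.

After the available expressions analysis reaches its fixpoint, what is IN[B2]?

Fixpoint table:
  B0:   IN={}   OUT={d+d}
  B1:   IN={d+d}   OUT={d+d}
  B2:   IN={d+d}   OUT={d+d}
  B3:   IN={}   OUT={}
  B4:   IN={}   OUT={d*d}
  B5:   IN={d*d}   OUT={d*d}
  B6:   IN={d*d}   OUT={d*d}
  B7:   IN={d*d}   OUT={}
  B8:   IN={}   OUT={}

Merge at B2: IN[B2] = OUT[B1] = {d+d}

Answer: {d+d}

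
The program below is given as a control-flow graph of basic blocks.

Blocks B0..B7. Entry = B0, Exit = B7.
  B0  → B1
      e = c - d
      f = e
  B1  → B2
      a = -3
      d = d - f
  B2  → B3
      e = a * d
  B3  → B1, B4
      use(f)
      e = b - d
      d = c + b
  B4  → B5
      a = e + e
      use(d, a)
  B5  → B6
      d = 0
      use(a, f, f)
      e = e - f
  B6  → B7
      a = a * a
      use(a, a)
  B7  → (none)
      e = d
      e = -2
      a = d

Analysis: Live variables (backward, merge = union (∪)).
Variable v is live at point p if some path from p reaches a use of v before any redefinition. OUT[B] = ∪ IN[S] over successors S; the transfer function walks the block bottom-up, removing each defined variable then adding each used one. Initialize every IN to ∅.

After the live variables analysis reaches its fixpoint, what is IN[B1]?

Answer: {b, c, d, f}

Working:
Fixpoint table:
  B0:  IN={b, c, d}  OUT={b, c, d, f}
  B1:  IN={b, c, d, f}  OUT={a, b, c, d, f}
  B2:  IN={a, b, c, d, f}  OUT={b, c, d, f}
  B3:  IN={b, c, d, f}  OUT={b, c, d, e, f}
  B4:  IN={d, e, f}  OUT={a, e, f}
  B5:  IN={a, e, f}  OUT={a, d}
  B6:  IN={a, d}  OUT={d}
  B7:  IN={d}  OUT={}

Merge at B1: OUT[B1] = IN[B2] = {a, b, c, d, f}
Applying B1's transfer function to that OUT value gives IN[B1] (row B1 above).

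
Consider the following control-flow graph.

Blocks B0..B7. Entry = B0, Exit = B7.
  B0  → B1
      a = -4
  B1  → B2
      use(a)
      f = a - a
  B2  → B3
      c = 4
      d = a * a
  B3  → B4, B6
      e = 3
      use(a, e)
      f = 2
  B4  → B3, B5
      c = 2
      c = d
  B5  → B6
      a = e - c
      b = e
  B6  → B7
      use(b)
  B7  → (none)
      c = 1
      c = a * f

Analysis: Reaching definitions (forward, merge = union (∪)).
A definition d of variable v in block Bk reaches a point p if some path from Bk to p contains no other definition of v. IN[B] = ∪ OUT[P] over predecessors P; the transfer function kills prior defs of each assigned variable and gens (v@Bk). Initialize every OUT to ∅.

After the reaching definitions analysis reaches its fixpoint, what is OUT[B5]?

Per-block solution:
  B0: | IN={} | OUT={a@B0}
  B1: | IN={a@B0} | OUT={a@B0, f@B1}
  B2: | IN={a@B0, f@B1} | OUT={a@B0, c@B2, d@B2, f@B1}
  B3: | IN={a@B0, c@B2, c@B4, d@B2, e@B3, f@B1, f@B3} | OUT={a@B0, c@B2, c@B4, d@B2, e@B3, f@B3}
  B4: | IN={a@B0, c@B2, c@B4, d@B2, e@B3, f@B3} | OUT={a@B0, c@B4, d@B2, e@B3, f@B3}
  B5: | IN={a@B0, c@B4, d@B2, e@B3, f@B3} | OUT={a@B5, b@B5, c@B4, d@B2, e@B3, f@B3}
  B6: | IN={a@B0, a@B5, b@B5, c@B2, c@B4, d@B2, e@B3, f@B3} | OUT={a@B0, a@B5, b@B5, c@B2, c@B4, d@B2, e@B3, f@B3}
  B7: | IN={a@B0, a@B5, b@B5, c@B2, c@B4, d@B2, e@B3, f@B3} | OUT={a@B0, a@B5, b@B5, c@B7, d@B2, e@B3, f@B3}

Merge at B5: IN[B5] = OUT[B4] = {a@B0, c@B4, d@B2, e@B3, f@B3}
Applying B5's transfer function to that IN value gives OUT[B5] (row B5 above).

Answer: {a@B5, b@B5, c@B4, d@B2, e@B3, f@B3}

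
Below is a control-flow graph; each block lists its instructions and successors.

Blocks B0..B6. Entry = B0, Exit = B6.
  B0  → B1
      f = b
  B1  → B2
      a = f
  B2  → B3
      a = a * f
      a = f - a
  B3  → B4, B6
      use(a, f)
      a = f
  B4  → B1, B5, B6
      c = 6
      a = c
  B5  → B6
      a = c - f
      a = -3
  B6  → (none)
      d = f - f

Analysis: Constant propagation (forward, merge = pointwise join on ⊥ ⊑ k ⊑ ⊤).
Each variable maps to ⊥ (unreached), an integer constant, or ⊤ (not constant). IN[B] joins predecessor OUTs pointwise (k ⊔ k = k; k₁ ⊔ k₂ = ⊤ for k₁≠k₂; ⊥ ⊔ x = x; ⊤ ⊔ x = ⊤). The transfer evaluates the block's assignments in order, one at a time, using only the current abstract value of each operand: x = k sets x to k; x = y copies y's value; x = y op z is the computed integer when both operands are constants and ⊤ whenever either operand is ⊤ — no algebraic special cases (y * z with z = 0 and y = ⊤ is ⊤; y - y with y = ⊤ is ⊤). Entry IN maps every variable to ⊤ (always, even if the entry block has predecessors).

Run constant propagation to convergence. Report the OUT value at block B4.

Fixpoint table:
  B0: | IN=(all ⊤) | OUT=(all ⊤)
  B1: | IN=(all ⊤) | OUT=(all ⊤)
  B2: | IN=(all ⊤) | OUT=(all ⊤)
  B3: | IN=(all ⊤) | OUT=(all ⊤)
  B4: | IN=(all ⊤) | OUT={a:6, c:6; rest ⊤}
  B5: | IN={a:6, c:6; rest ⊤} | OUT={a:-3, c:6; rest ⊤}
  B6: | IN=(all ⊤) | OUT=(all ⊤)

Merge at B4: IN[B4] = OUT[B3] = {a: ⊤, b: ⊤, c: ⊤, d: ⊤, e: ⊤, f: ⊤}
Applying B4's transfer function to that IN value gives OUT[B4] (row B4 above).

Answer: {a: 6, b: ⊤, c: 6, d: ⊤, e: ⊤, f: ⊤}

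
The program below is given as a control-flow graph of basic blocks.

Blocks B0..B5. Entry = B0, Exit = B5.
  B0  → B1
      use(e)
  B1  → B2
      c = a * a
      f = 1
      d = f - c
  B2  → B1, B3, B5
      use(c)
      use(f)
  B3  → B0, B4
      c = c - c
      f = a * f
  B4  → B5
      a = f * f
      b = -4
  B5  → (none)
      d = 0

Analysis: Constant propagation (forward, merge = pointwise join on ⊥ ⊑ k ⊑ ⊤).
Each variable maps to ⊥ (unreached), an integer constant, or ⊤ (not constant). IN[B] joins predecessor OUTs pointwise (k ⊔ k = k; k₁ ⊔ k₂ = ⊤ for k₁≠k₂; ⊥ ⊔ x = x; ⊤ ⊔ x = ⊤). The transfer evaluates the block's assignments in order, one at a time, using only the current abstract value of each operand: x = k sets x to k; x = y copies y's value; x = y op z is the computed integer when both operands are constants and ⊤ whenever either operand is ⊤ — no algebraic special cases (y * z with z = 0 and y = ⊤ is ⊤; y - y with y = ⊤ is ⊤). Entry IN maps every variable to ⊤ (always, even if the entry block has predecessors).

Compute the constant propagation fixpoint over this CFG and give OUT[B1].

Answer: {a: ⊤, b: ⊤, c: ⊤, d: ⊤, e: ⊤, f: 1}

Working:
Fixpoint table:
  B0:   IN=(all ⊤)   OUT=(all ⊤)
  B1:   IN=(all ⊤)   OUT={f:1; rest ⊤}
  B2:   IN={f:1; rest ⊤}   OUT={f:1; rest ⊤}
  B3:   IN={f:1; rest ⊤}   OUT=(all ⊤)
  B4:   IN=(all ⊤)   OUT={b:-4; rest ⊤}
  B5:   IN=(all ⊤)   OUT={d:0; rest ⊤}

Merge at B1: IN[B1] = OUT[B0] ⊔ OUT[B2] = {a: ⊤, b: ⊤, c: ⊤, d: ⊤, e: ⊤, f: ⊤}
Applying B1's transfer function to that IN value gives OUT[B1] (row B1 above).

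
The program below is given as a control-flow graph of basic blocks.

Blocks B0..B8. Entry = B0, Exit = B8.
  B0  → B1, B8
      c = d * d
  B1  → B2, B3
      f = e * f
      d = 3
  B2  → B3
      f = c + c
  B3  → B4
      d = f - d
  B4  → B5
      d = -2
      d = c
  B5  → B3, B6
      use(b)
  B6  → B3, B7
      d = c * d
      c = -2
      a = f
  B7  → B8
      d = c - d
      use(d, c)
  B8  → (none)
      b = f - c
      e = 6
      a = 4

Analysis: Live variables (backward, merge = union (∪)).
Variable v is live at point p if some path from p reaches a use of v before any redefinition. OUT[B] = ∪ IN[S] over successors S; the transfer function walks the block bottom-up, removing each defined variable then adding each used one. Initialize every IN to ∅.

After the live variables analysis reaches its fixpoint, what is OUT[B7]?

Answer: {c, f}

Trace:
Converged values:
  B0: | IN={b, d, e, f} | OUT={b, c, e, f}
  B1: | IN={b, c, e, f} | OUT={b, c, d, f}
  B2: | IN={b, c, d} | OUT={b, c, d, f}
  B3: | IN={b, c, d, f} | OUT={b, c, f}
  B4: | IN={b, c, f} | OUT={b, c, d, f}
  B5: | IN={b, c, d, f} | OUT={b, c, d, f}
  B6: | IN={b, c, d, f} | OUT={b, c, d, f}
  B7: | IN={c, d, f} | OUT={c, f}
  B8: | IN={c, f} | OUT={}

Merge at B7: OUT[B7] = IN[B8] = {c, f}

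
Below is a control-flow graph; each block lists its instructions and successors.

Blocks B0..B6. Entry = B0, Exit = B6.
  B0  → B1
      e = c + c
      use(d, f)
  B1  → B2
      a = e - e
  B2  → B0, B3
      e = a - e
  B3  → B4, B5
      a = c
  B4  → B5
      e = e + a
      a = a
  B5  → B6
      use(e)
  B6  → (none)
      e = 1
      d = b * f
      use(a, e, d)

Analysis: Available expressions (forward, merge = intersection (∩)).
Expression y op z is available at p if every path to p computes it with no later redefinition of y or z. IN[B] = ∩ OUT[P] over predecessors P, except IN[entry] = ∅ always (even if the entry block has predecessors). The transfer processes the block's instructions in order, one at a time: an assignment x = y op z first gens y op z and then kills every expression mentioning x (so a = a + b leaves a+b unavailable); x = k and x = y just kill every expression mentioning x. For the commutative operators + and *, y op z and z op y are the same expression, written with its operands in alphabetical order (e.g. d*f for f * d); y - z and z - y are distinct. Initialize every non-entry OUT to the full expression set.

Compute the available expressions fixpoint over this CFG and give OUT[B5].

Answer: {c+c}

Derivation:
Converged values:
  B0:  IN={}  OUT={c+c}
  B1:  IN={c+c}  OUT={c+c, e-e}
  B2:  IN={c+c, e-e}  OUT={c+c}
  B3:  IN={c+c}  OUT={c+c}
  B4:  IN={c+c}  OUT={c+c}
  B5:  IN={c+c}  OUT={c+c}
  B6:  IN={c+c}  OUT={b*f, c+c}

Merge at B5: IN[B5] = OUT[B3] ∩ OUT[B4] = {c+c}
Applying B5's transfer function to that IN value gives OUT[B5] (row B5 above).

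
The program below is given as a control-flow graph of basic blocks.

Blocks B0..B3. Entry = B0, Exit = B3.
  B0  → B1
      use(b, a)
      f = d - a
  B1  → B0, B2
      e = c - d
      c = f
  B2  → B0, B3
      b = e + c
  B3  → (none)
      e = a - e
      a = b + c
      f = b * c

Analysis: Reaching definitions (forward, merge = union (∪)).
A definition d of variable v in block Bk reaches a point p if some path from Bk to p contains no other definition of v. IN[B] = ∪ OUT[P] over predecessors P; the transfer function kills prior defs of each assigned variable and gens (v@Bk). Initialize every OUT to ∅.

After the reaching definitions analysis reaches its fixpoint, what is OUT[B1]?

Answer: {b@B2, c@B1, e@B1, f@B0}

Trace:
Converged values:
  B0:  IN={b@B2, c@B1, e@B1, f@B0}  OUT={b@B2, c@B1, e@B1, f@B0}
  B1:  IN={b@B2, c@B1, e@B1, f@B0}  OUT={b@B2, c@B1, e@B1, f@B0}
  B2:  IN={b@B2, c@B1, e@B1, f@B0}  OUT={b@B2, c@B1, e@B1, f@B0}
  B3:  IN={b@B2, c@B1, e@B1, f@B0}  OUT={a@B3, b@B2, c@B1, e@B3, f@B3}

Merge at B1: IN[B1] = OUT[B0] = {b@B2, c@B1, e@B1, f@B0}
Applying B1's transfer function to that IN value gives OUT[B1] (row B1 above).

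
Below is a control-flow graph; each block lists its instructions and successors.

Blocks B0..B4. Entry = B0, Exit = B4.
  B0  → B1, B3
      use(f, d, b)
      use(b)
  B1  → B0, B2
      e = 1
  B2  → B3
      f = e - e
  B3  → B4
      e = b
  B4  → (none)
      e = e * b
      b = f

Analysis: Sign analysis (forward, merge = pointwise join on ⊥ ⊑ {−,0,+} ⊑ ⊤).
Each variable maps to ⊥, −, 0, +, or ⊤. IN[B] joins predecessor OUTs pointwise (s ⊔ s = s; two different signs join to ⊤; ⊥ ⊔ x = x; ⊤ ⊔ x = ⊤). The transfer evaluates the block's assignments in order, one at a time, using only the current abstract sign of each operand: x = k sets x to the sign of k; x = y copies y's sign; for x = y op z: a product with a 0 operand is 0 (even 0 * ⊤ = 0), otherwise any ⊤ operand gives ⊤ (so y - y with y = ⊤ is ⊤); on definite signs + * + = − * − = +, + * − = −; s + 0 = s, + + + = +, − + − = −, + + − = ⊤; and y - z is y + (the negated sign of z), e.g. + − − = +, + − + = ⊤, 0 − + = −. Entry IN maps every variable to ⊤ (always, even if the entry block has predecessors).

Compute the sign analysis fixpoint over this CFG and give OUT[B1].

Converged values:
  B0:  IN=(all ⊤)  OUT=(all ⊤)
  B1:  IN=(all ⊤)  OUT={e:+; rest ⊤}
  B2:  IN={e:+; rest ⊤}  OUT={e:+; rest ⊤}
  B3:  IN=(all ⊤)  OUT=(all ⊤)
  B4:  IN=(all ⊤)  OUT=(all ⊤)

Merge at B1: IN[B1] = OUT[B0] = {a: ⊤, b: ⊤, c: ⊤, d: ⊤, e: ⊤, f: ⊤}
Applying B1's transfer function to that IN value gives OUT[B1] (row B1 above).

Answer: {a: ⊤, b: ⊤, c: ⊤, d: ⊤, e: +, f: ⊤}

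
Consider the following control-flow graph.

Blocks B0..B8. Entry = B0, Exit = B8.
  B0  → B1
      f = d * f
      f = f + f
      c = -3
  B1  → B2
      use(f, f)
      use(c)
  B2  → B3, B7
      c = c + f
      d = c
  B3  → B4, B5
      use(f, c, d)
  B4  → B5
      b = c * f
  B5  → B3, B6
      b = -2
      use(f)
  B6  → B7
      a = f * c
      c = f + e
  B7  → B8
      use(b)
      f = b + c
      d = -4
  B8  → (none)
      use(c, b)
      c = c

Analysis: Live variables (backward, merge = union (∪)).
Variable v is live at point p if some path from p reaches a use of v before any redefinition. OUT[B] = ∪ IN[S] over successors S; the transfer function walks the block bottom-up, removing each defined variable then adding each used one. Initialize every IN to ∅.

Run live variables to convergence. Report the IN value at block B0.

Answer: {b, d, e, f}

Working:
Per-block solution:
  B0:  IN={b, d, e, f}  OUT={b, c, e, f}
  B1:  IN={b, c, e, f}  OUT={b, c, e, f}
  B2:  IN={b, c, e, f}  OUT={b, c, d, e, f}
  B3:  IN={c, d, e, f}  OUT={c, d, e, f}
  B4:  IN={c, d, e, f}  OUT={c, d, e, f}
  B5:  IN={c, d, e, f}  OUT={b, c, d, e, f}
  B6:  IN={b, c, e, f}  OUT={b, c}
  B7:  IN={b, c}  OUT={b, c}
  B8:  IN={b, c}  OUT={}

Merge at B0: OUT[B0] = IN[B1] = {b, c, e, f}
Applying B0's transfer function to that OUT value gives IN[B0] (row B0 above).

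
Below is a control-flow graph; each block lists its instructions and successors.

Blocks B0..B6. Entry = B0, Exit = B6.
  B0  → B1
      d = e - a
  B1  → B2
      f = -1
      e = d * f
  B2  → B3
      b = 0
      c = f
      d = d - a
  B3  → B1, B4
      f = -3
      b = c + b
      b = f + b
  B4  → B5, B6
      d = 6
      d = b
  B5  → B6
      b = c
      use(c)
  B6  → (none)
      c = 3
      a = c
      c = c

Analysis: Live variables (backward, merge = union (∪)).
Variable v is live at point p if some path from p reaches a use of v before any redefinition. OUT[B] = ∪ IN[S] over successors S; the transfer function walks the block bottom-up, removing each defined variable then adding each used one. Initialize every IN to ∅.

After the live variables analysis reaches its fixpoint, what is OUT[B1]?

Per-block solution:
  B0:  IN={a, e}  OUT={a, d}
  B1:  IN={a, d}  OUT={a, d, f}
  B2:  IN={a, d, f}  OUT={a, b, c, d}
  B3:  IN={a, b, c, d}  OUT={a, b, c, d}
  B4:  IN={b, c}  OUT={c}
  B5:  IN={c}  OUT={}
  B6:  IN={}  OUT={}

Merge at B1: OUT[B1] = IN[B2] = {a, d, f}

Answer: {a, d, f}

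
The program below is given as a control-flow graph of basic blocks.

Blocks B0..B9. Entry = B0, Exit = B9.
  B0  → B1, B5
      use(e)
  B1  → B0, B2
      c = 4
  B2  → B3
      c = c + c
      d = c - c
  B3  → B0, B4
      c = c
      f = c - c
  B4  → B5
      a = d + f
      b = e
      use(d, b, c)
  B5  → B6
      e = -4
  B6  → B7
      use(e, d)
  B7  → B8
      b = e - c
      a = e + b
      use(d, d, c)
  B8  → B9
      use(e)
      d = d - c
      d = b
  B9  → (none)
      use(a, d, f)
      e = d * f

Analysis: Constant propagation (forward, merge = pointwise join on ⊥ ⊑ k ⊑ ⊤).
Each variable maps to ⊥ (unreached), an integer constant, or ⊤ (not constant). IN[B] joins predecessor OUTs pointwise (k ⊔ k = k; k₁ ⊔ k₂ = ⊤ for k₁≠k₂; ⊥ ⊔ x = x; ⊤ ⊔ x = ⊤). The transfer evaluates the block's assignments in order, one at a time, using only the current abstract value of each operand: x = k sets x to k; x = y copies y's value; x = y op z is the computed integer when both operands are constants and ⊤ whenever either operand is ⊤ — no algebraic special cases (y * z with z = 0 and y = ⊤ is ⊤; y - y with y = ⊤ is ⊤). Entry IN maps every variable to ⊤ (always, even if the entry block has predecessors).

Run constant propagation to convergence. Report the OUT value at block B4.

Fixpoint table:
  B0:   IN=(all ⊤)   OUT=(all ⊤)
  B1:   IN=(all ⊤)   OUT={c:4; rest ⊤}
  B2:   IN={c:4; rest ⊤}   OUT={c:8, d:0; rest ⊤}
  B3:   IN={c:8, d:0; rest ⊤}   OUT={c:8, d:0, f:0; rest ⊤}
  B4:   IN={c:8, d:0, f:0; rest ⊤}   OUT={a:0, c:8, d:0, f:0; rest ⊤}
  B5:   IN=(all ⊤)   OUT={e:-4; rest ⊤}
  B6:   IN={e:-4; rest ⊤}   OUT={e:-4; rest ⊤}
  B7:   IN={e:-4; rest ⊤}   OUT={e:-4; rest ⊤}
  B8:   IN={e:-4; rest ⊤}   OUT={e:-4; rest ⊤}
  B9:   IN={e:-4; rest ⊤}   OUT=(all ⊤)

Merge at B4: IN[B4] = OUT[B3] = {a: ⊤, b: ⊤, c: 8, d: 0, e: ⊤, f: 0}
Applying B4's transfer function to that IN value gives OUT[B4] (row B4 above).

Answer: {a: 0, b: ⊤, c: 8, d: 0, e: ⊤, f: 0}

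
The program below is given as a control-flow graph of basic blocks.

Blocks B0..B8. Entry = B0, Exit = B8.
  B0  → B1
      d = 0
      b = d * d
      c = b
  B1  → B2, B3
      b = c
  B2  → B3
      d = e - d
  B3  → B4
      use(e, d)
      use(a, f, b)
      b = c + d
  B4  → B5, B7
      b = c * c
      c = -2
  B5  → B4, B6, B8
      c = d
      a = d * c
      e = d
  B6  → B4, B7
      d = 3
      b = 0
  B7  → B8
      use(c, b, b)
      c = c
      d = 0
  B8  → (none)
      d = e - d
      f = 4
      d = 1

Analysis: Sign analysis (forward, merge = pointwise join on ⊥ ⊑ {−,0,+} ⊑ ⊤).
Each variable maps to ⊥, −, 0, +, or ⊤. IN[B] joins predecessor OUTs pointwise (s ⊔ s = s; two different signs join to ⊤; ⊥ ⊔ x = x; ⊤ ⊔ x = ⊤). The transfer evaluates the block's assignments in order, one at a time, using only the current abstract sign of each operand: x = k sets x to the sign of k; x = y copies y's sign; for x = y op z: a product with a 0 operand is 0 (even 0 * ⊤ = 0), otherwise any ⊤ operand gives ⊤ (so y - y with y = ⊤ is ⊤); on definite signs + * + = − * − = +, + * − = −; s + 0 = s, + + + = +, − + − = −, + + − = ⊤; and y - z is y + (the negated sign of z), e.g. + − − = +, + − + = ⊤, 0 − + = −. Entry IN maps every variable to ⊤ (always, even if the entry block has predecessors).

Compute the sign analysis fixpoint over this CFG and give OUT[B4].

Per-block solution:
  B0: | IN=(all ⊤) | OUT={b:0, c:0, d:0; rest ⊤}
  B1: | IN={b:0, c:0, d:0; rest ⊤} | OUT={b:0, c:0, d:0; rest ⊤}
  B2: | IN={b:0, c:0, d:0; rest ⊤} | OUT={b:0, c:0; rest ⊤}
  B3: | IN={b:0, c:0; rest ⊤} | OUT={c:0; rest ⊤}
  B4: | IN=(all ⊤) | OUT={c:-; rest ⊤}
  B5: | IN={c:-; rest ⊤} | OUT=(all ⊤)
  B6: | IN=(all ⊤) | OUT={b:0, d:+; rest ⊤}
  B7: | IN=(all ⊤) | OUT={d:0; rest ⊤}
  B8: | IN=(all ⊤) | OUT={d:+, f:+; rest ⊤}

Merge at B4: IN[B4] = OUT[B3] ⊔ OUT[B5] ⊔ OUT[B6] = {a: ⊤, b: ⊤, c: ⊤, d: ⊤, e: ⊤, f: ⊤}
Applying B4's transfer function to that IN value gives OUT[B4] (row B4 above).

Answer: {a: ⊤, b: ⊤, c: -, d: ⊤, e: ⊤, f: ⊤}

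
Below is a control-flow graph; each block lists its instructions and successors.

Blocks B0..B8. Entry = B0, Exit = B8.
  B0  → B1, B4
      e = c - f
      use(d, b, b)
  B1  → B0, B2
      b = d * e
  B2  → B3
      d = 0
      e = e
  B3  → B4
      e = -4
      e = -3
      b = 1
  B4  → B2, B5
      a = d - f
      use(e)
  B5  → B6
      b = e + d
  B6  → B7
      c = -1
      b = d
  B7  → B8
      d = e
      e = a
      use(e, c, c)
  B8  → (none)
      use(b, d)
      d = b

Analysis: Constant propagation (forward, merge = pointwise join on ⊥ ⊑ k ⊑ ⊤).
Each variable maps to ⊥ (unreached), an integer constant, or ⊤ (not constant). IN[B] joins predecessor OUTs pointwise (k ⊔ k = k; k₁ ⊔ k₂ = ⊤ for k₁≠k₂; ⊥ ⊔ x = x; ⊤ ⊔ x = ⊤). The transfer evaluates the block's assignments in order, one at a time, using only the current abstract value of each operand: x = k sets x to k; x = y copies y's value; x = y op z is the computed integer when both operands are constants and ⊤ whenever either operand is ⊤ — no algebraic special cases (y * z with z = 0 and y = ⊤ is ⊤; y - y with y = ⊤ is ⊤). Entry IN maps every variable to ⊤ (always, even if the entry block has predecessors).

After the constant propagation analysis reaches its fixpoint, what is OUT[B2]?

Converged values:
  B0: | IN=(all ⊤) | OUT=(all ⊤)
  B1: | IN=(all ⊤) | OUT=(all ⊤)
  B2: | IN=(all ⊤) | OUT={d:0; rest ⊤}
  B3: | IN={d:0; rest ⊤} | OUT={b:1, d:0, e:-3; rest ⊤}
  B4: | IN=(all ⊤) | OUT=(all ⊤)
  B5: | IN=(all ⊤) | OUT=(all ⊤)
  B6: | IN=(all ⊤) | OUT={c:-1; rest ⊤}
  B7: | IN={c:-1; rest ⊤} | OUT={c:-1; rest ⊤}
  B8: | IN={c:-1; rest ⊤} | OUT={c:-1; rest ⊤}

Merge at B2: IN[B2] = OUT[B1] ⊔ OUT[B4] = {a: ⊤, b: ⊤, c: ⊤, d: ⊤, e: ⊤, f: ⊤}
Applying B2's transfer function to that IN value gives OUT[B2] (row B2 above).

Answer: {a: ⊤, b: ⊤, c: ⊤, d: 0, e: ⊤, f: ⊤}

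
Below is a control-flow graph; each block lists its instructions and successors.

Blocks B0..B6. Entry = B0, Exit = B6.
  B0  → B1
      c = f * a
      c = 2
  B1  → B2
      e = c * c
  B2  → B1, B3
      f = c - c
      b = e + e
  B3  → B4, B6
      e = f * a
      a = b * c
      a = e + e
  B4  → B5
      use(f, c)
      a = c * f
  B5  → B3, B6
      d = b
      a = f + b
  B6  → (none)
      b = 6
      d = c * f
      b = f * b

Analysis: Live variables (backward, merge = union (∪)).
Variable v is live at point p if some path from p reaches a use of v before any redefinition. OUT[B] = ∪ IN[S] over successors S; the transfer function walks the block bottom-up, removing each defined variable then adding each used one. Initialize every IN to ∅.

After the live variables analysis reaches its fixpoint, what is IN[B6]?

Answer: {c, f}

Working:
Converged values:
  B0:   IN={a, f}   OUT={a, c}
  B1:   IN={a, c}   OUT={a, c, e}
  B2:   IN={a, c, e}   OUT={a, b, c, f}
  B3:   IN={a, b, c, f}   OUT={b, c, f}
  B4:   IN={b, c, f}   OUT={b, c, f}
  B5:   IN={b, c, f}   OUT={a, b, c, f}
  B6:   IN={c, f}   OUT={}

B6 is the boundary node: OUT[B6] = {}
Applying B6's transfer function to that OUT value gives IN[B6] (row B6 above).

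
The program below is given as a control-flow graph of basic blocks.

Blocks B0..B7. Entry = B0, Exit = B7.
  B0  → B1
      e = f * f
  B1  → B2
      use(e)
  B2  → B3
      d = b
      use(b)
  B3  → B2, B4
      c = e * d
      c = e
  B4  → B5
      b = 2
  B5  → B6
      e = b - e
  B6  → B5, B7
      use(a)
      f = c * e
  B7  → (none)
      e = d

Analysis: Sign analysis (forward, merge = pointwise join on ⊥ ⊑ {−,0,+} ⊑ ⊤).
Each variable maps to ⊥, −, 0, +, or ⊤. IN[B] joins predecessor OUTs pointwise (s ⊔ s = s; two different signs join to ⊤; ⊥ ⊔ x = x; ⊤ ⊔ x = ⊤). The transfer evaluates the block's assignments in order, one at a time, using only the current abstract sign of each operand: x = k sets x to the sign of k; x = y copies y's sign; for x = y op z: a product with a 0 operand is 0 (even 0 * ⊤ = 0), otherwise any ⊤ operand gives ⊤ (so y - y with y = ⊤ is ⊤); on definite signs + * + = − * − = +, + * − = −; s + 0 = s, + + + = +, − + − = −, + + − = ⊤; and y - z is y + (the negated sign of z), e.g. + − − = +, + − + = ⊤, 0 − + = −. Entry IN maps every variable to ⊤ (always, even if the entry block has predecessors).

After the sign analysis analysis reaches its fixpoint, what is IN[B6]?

Answer: {a: ⊤, b: +, c: ⊤, d: ⊤, e: ⊤, f: ⊤}

Trace:
Per-block solution:
  B0:  IN=(all ⊤)  OUT=(all ⊤)
  B1:  IN=(all ⊤)  OUT=(all ⊤)
  B2:  IN=(all ⊤)  OUT=(all ⊤)
  B3:  IN=(all ⊤)  OUT=(all ⊤)
  B4:  IN=(all ⊤)  OUT={b:+; rest ⊤}
  B5:  IN={b:+; rest ⊤}  OUT={b:+; rest ⊤}
  B6:  IN={b:+; rest ⊤}  OUT={b:+; rest ⊤}
  B7:  IN={b:+; rest ⊤}  OUT={b:+; rest ⊤}

Merge at B6: IN[B6] = OUT[B5] = {a: ⊤, b: +, c: ⊤, d: ⊤, e: ⊤, f: ⊤}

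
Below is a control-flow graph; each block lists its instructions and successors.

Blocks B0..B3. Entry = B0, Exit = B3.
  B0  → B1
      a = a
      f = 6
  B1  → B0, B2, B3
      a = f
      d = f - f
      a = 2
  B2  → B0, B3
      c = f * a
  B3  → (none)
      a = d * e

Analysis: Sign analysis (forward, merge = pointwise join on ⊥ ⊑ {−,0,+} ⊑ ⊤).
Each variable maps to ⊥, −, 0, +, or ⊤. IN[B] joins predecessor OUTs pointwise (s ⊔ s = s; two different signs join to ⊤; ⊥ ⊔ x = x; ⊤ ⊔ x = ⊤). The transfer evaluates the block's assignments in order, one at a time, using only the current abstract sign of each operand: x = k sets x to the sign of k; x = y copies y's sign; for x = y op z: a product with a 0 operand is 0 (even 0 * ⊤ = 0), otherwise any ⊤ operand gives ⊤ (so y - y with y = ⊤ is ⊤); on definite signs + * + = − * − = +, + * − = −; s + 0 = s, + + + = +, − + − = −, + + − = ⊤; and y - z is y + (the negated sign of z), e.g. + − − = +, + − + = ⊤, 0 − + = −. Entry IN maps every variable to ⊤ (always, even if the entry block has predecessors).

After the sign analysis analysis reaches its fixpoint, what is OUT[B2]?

Answer: {a: +, b: ⊤, c: +, d: ⊤, e: ⊤, f: +}

Working:
Fixpoint table:
  B0:   IN=(all ⊤)   OUT={f:+; rest ⊤}
  B1:   IN={f:+; rest ⊤}   OUT={a:+, f:+; rest ⊤}
  B2:   IN={a:+, f:+; rest ⊤}   OUT={a:+, c:+, f:+; rest ⊤}
  B3:   IN={a:+, f:+; rest ⊤}   OUT={f:+; rest ⊤}

Merge at B2: IN[B2] = OUT[B1] = {a: +, b: ⊤, c: ⊤, d: ⊤, e: ⊤, f: +}
Applying B2's transfer function to that IN value gives OUT[B2] (row B2 above).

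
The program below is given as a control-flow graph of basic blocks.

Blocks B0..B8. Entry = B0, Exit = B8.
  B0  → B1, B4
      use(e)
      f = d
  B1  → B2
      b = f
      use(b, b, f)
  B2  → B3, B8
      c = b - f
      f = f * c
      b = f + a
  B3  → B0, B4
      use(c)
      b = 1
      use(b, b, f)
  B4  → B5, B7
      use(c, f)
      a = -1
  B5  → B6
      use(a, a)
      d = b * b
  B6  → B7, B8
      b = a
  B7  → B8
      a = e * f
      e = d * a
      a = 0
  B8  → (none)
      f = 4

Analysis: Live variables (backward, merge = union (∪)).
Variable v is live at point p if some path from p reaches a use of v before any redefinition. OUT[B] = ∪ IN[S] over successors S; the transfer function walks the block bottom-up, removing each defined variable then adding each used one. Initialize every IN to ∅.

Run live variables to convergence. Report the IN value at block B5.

Answer: {a, b, e, f}

Working:
Per-block solution:
  B0:  IN={a, b, c, d, e}  OUT={a, b, c, d, e, f}
  B1:  IN={a, d, e, f}  OUT={a, b, d, e, f}
  B2:  IN={a, b, d, e, f}  OUT={a, c, d, e, f}
  B3:  IN={a, c, d, e, f}  OUT={a, b, c, d, e, f}
  B4:  IN={b, c, d, e, f}  OUT={a, b, d, e, f}
  B5:  IN={a, b, e, f}  OUT={a, d, e, f}
  B6:  IN={a, d, e, f}  OUT={d, e, f}
  B7:  IN={d, e, f}  OUT={}
  B8:  IN={}  OUT={}

Merge at B5: OUT[B5] = IN[B6] = {a, d, e, f}
Applying B5's transfer function to that OUT value gives IN[B5] (row B5 above).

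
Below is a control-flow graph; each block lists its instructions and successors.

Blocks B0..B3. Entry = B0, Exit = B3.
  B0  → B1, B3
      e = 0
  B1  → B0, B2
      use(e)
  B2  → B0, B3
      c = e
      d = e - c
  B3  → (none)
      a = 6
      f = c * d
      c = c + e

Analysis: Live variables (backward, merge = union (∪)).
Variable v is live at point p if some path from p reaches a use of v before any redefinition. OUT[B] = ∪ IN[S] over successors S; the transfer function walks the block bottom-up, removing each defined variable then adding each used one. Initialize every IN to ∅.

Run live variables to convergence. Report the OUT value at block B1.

Fixpoint table:
  B0: | IN={c, d} | OUT={c, d, e}
  B1: | IN={c, d, e} | OUT={c, d, e}
  B2: | IN={e} | OUT={c, d, e}
  B3: | IN={c, d, e} | OUT={}

Merge at B1: OUT[B1] = IN[B0] ⊔ IN[B2] = {c, d, e}

Answer: {c, d, e}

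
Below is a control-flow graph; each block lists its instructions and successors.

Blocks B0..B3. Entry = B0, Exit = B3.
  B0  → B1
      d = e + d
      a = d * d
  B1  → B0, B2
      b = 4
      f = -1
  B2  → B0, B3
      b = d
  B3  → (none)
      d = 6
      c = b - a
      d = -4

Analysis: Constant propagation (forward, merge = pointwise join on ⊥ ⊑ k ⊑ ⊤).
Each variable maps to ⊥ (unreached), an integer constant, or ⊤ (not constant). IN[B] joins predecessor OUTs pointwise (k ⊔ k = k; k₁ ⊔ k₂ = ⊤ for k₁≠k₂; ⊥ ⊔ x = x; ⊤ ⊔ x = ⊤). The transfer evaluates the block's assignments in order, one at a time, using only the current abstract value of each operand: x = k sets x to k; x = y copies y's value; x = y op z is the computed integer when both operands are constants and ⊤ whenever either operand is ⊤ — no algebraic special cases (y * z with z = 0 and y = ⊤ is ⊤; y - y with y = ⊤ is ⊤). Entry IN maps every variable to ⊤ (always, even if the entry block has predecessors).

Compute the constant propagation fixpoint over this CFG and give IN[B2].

Per-block solution:
  B0:   IN=(all ⊤)   OUT=(all ⊤)
  B1:   IN=(all ⊤)   OUT={b:4, f:-1; rest ⊤}
  B2:   IN={b:4, f:-1; rest ⊤}   OUT={f:-1; rest ⊤}
  B3:   IN={f:-1; rest ⊤}   OUT={d:-4, f:-1; rest ⊤}

Merge at B2: IN[B2] = OUT[B1] = {a: ⊤, b: 4, c: ⊤, d: ⊤, e: ⊤, f: -1}

Answer: {a: ⊤, b: 4, c: ⊤, d: ⊤, e: ⊤, f: -1}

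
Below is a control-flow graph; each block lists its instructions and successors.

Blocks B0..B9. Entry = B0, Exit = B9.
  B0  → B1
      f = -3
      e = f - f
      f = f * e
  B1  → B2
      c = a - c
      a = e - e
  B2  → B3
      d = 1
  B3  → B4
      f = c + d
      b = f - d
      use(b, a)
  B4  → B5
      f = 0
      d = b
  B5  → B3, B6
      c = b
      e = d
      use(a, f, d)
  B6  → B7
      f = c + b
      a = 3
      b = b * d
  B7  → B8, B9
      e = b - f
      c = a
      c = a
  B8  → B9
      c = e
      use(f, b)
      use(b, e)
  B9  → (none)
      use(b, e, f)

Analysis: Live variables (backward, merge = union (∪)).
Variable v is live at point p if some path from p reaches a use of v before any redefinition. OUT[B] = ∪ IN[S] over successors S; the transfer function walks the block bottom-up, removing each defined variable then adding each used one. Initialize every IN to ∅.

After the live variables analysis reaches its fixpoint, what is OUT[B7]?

Per-block solution:
  B0: | IN={a, c} | OUT={a, c, e}
  B1: | IN={a, c, e} | OUT={a, c}
  B2: | IN={a, c} | OUT={a, c, d}
  B3: | IN={a, c, d} | OUT={a, b}
  B4: | IN={a, b} | OUT={a, b, d, f}
  B5: | IN={a, b, d, f} | OUT={a, b, c, d}
  B6: | IN={b, c, d} | OUT={a, b, f}
  B7: | IN={a, b, f} | OUT={b, e, f}
  B8: | IN={b, e, f} | OUT={b, e, f}
  B9: | IN={b, e, f} | OUT={}

Merge at B7: OUT[B7] = IN[B8] ⊔ IN[B9] = {b, e, f}

Answer: {b, e, f}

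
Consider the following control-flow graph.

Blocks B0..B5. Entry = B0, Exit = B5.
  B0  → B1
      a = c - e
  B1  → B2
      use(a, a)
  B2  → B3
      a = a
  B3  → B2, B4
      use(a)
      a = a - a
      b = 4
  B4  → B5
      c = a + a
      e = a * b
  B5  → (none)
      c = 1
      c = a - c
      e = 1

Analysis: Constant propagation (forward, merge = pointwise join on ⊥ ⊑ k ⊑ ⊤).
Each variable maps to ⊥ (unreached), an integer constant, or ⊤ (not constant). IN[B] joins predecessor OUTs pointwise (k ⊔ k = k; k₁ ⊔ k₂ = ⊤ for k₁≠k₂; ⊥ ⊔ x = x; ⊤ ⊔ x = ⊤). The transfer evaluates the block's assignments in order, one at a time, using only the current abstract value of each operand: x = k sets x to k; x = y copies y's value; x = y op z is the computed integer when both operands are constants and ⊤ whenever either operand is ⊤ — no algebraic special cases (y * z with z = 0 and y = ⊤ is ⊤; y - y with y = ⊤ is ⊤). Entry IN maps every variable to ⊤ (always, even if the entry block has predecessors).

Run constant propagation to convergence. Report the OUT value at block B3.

Per-block solution:
  B0:  IN=(all ⊤)  OUT=(all ⊤)
  B1:  IN=(all ⊤)  OUT=(all ⊤)
  B2:  IN=(all ⊤)  OUT=(all ⊤)
  B3:  IN=(all ⊤)  OUT={b:4; rest ⊤}
  B4:  IN={b:4; rest ⊤}  OUT={b:4; rest ⊤}
  B5:  IN={b:4; rest ⊤}  OUT={b:4, e:1; rest ⊤}

Merge at B3: IN[B3] = OUT[B2] = {a: ⊤, b: ⊤, c: ⊤, d: ⊤, e: ⊤, f: ⊤}
Applying B3's transfer function to that IN value gives OUT[B3] (row B3 above).

Answer: {a: ⊤, b: 4, c: ⊤, d: ⊤, e: ⊤, f: ⊤}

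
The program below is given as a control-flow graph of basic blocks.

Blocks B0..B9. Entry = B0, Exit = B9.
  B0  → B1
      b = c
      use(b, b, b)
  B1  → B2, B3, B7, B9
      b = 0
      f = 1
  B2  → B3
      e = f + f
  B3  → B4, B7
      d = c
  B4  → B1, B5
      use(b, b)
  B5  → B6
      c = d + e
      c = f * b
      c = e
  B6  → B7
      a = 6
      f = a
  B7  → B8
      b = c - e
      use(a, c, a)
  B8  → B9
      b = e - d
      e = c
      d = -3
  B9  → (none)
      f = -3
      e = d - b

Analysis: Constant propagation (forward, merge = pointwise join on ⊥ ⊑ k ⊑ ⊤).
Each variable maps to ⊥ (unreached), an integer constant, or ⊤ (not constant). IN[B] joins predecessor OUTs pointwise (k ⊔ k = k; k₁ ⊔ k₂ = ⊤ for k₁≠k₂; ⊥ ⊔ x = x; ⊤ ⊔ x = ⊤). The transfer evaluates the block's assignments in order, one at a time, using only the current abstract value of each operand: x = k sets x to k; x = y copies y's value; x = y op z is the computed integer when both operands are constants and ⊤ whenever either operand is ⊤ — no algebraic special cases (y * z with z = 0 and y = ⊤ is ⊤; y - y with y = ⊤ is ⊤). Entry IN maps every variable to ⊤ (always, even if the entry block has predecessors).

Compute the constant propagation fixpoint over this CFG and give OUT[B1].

Answer: {a: ⊤, b: 0, c: ⊤, d: ⊤, e: ⊤, f: 1}

Derivation:
Converged values:
  B0:  IN=(all ⊤)  OUT=(all ⊤)
  B1:  IN=(all ⊤)  OUT={b:0, f:1; rest ⊤}
  B2:  IN={b:0, f:1; rest ⊤}  OUT={b:0, e:2, f:1; rest ⊤}
  B3:  IN={b:0, f:1; rest ⊤}  OUT={b:0, f:1; rest ⊤}
  B4:  IN={b:0, f:1; rest ⊤}  OUT={b:0, f:1; rest ⊤}
  B5:  IN={b:0, f:1; rest ⊤}  OUT={b:0, f:1; rest ⊤}
  B6:  IN={b:0, f:1; rest ⊤}  OUT={a:6, b:0, f:6; rest ⊤}
  B7:  IN={b:0; rest ⊤}  OUT=(all ⊤)
  B8:  IN=(all ⊤)  OUT={d:-3; rest ⊤}
  B9:  IN=(all ⊤)  OUT={f:-3; rest ⊤}

Merge at B1: IN[B1] = OUT[B0] ⊔ OUT[B4] = {a: ⊤, b: ⊤, c: ⊤, d: ⊤, e: ⊤, f: ⊤}
Applying B1's transfer function to that IN value gives OUT[B1] (row B1 above).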